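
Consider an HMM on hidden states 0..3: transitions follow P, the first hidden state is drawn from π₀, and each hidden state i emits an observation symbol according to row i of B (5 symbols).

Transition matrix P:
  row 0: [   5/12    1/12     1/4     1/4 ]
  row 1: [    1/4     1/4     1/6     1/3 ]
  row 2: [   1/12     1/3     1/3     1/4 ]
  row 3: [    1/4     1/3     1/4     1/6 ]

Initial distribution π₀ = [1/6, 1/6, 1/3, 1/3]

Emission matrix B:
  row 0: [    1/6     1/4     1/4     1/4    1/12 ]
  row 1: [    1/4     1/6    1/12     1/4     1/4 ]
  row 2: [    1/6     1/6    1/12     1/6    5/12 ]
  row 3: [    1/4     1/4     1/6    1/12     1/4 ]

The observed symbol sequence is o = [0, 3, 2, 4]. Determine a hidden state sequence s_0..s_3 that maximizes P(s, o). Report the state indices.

path = [3, 0, 0, 2]

t=0: δ = [2.778e-02, 4.167e-02, 5.556e-02, 8.333e-02]  (obs o_0=0)
t=1: δ = [5.208e-03, 6.944e-03, 3.472e-03, 1.157e-03]  ψ = [3, 3, 3, 1]  (obs o_1=3)
t=2: δ = [5.425e-04, 1.447e-04, 1.085e-04, 3.858e-04]  ψ = [0, 1, 0, 1]  (obs o_2=2)
t=3: δ = [1.884e-05, 3.215e-05, 5.651e-05, 3.391e-05]  ψ = [0, 3, 0, 0]  (obs o_3=4)
backtrack: best end state = 2; path = [3, 0, 0, 2]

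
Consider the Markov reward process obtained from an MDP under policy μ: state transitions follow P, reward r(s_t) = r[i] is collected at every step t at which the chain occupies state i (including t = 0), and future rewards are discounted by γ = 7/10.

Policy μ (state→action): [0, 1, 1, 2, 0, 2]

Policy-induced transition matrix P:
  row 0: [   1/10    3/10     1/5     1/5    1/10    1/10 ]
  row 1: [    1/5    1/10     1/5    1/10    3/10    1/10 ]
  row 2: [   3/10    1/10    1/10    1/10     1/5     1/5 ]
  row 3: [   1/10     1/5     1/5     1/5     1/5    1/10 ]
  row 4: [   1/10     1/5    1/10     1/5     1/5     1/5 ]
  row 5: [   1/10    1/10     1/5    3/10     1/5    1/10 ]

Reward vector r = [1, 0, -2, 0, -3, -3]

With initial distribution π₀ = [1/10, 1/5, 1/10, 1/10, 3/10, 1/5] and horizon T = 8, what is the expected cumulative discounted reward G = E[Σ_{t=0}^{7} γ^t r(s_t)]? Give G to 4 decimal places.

t=0: π = [0.1000, 0.2000, 0.1000, 0.1000, 0.3000, 0.2000], E[r] = -1.6000, γ^t·E[r] = -1.600000, running G = -1.600000
t=1: π = [0.1400, 0.1600, 0.1600, 0.1900, 0.2100, 0.1400], E[r] = -1.2300, γ^t·E[r] = -0.861000, running G = -2.461000
t=2: π = [0.1480, 0.1680, 0.1630, 0.1820, 0.2020, 0.1370], E[r] = -1.1950, γ^t·E[r] = -0.585550, running G = -3.046550
t=3: π = [0.1494, 0.1680, 0.1635, 0.1806, 0.2020, 0.1365], E[r] = -1.1931, γ^t·E[r] = -0.409233, running G = -3.455783
t=4: π = [0.1495, 0.1681, 0.1635, 0.1805, 0.2019, 0.1366], E[r] = -1.1926, γ^t·E[r] = -0.286350, running G = -3.742134
t=5: π = [0.1495, 0.1681, 0.1635, 0.1805, 0.2019, 0.1365], E[r] = -1.1926, γ^t·E[r] = -0.200443, running G = -3.942577
t=6: π = [0.1495, 0.1681, 0.1635, 0.1805, 0.2019, 0.1365], E[r] = -1.1926, γ^t·E[r] = -0.140310, running G = -4.082887
t=7: π = [0.1495, 0.1681, 0.1635, 0.1805, 0.2019, 0.1365], E[r] = -1.1926, γ^t·E[r] = -0.098217, running G = -4.181104

G = -4.1811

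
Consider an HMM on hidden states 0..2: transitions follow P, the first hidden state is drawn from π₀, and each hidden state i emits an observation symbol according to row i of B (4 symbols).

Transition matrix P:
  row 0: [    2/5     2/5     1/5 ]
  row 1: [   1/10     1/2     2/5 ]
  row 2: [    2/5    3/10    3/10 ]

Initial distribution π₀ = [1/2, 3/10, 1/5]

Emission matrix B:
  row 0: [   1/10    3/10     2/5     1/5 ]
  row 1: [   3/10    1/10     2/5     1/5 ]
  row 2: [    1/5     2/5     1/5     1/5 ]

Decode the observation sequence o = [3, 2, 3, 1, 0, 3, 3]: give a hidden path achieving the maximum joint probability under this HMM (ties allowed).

t=0: δ = [1.000e-01, 6.000e-02, 4.000e-02]  (obs o_0=3)
t=1: δ = [1.600e-02, 1.600e-02, 4.800e-03]  ψ = [0, 0, 1]  (obs o_1=2)
t=2: δ = [1.280e-03, 1.600e-03, 1.280e-03]  ψ = [0, 1, 1]  (obs o_2=3)
t=3: δ = [1.536e-04, 8.000e-05, 2.560e-04]  ψ = [0, 1, 1]  (obs o_3=1)
t=4: δ = [1.024e-05, 2.304e-05, 1.536e-05]  ψ = [2, 2, 2]  (obs o_4=0)
t=5: δ = [1.229e-06, 2.304e-06, 1.843e-06]  ψ = [2, 1, 1]  (obs o_5=3)
t=6: δ = [1.475e-07, 2.304e-07, 1.843e-07]  ψ = [2, 1, 1]  (obs o_6=3)
backtrack: best end state = 1; path = [0, 1, 1, 2, 1, 1, 1]

path = [0, 1, 1, 2, 1, 1, 1]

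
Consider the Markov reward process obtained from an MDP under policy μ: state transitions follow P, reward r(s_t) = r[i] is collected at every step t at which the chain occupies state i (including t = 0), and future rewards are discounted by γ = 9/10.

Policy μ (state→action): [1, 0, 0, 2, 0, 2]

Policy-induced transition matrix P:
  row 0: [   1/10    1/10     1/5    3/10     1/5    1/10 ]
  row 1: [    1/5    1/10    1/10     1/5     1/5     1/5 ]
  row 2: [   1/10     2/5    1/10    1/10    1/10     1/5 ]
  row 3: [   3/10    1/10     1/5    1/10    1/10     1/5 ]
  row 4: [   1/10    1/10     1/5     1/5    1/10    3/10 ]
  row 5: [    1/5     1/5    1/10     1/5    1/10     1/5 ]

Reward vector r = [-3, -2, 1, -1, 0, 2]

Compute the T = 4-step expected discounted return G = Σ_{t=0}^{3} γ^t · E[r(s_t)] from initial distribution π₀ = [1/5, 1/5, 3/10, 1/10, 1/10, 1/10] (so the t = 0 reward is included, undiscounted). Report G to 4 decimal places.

t=0: π = [0.2000, 0.2000, 0.3000, 0.1000, 0.1000, 0.1000], E[r] = -0.6000, γ^t·E[r] = -0.600000, running G = -0.600000
t=1: π = [0.1500, 0.2000, 0.1400, 0.1800, 0.1400, 0.1900], E[r] = -0.5100, γ^t·E[r] = -0.459000, running G = -1.059000
t=2: π = [0.1750, 0.1610, 0.1470, 0.1830, 0.1350, 0.1990], E[r] = -0.4850, γ^t·E[r] = -0.392850, running G = -1.451850
t=3: π = [0.1726, 0.1640, 0.1493, 0.1845, 0.1336, 0.1960], E[r] = -0.4890, γ^t·E[r] = -0.356481, running G = -1.808331

G = -1.8083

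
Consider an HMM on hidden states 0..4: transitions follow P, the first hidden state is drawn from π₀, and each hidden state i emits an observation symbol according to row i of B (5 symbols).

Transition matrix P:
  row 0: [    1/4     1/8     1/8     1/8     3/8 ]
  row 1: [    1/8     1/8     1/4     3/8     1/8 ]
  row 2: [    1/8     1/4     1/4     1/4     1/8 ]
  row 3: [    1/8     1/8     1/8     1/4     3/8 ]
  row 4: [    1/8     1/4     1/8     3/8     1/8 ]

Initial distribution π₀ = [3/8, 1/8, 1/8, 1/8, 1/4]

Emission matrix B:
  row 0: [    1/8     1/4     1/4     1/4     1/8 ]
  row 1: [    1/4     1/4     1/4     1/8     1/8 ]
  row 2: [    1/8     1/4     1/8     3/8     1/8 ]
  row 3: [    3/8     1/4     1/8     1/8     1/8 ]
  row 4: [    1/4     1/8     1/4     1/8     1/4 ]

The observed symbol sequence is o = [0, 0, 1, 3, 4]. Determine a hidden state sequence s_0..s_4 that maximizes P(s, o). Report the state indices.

path = [4, 3, 4, 3, 4]

t=0: δ = [4.688e-02, 3.125e-02, 1.562e-02, 4.688e-02, 6.250e-02]  (obs o_0=0)
t=1: δ = [1.465e-03, 3.906e-03, 9.766e-04, 8.789e-03, 4.395e-03]  ψ = [0, 4, 1, 4, 0]  (obs o_1=0)
t=2: δ = [2.747e-04, 2.747e-04, 2.747e-04, 5.493e-04, 4.120e-04]  ψ = [3, 3, 3, 3, 3]  (obs o_2=1)
t=3: δ = [1.717e-05, 1.287e-05, 2.575e-05, 1.931e-05, 2.575e-05]  ψ = [0, 4, 1, 4, 3]  (obs o_3=3)
t=4: δ = [5.364e-07, 8.047e-07, 8.047e-07, 1.207e-06, 1.810e-06]  ψ = [0, 2, 2, 4, 3]  (obs o_4=4)
backtrack: best end state = 4; path = [4, 3, 4, 3, 4]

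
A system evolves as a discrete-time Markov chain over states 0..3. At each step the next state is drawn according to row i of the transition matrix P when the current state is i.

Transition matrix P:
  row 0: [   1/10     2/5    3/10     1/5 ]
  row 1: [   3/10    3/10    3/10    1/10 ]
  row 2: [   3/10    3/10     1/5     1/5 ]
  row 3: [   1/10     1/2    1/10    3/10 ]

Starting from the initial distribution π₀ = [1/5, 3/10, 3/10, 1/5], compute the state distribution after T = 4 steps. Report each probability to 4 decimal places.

t=0: π = [0.2000, 0.3000, 0.3000, 0.2000]
t=1: π = [0.2200, 0.3600, 0.2300, 0.1900]
t=2: π = [0.2180, 0.3600, 0.2390, 0.1830]
t=3: π = [0.2198, 0.3584, 0.2395, 0.1823]
t=4: π = [0.2196, 0.3584, 0.2396, 0.1824]

π = [0.2196, 0.3584, 0.2396, 0.1824]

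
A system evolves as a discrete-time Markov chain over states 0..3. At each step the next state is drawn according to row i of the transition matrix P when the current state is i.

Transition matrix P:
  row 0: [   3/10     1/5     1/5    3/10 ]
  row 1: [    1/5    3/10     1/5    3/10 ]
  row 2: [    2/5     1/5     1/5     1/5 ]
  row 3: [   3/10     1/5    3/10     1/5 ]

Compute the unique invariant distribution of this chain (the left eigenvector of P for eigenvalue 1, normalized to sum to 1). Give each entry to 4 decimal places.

Balance equations π_j = Σ_i π_i·P[i][j]:
  π_0 = 3/10·π_0 + 1/5·π_1 + 2/5·π_2 + 3/10·π_3
  π_1 = 1/5·π_0 + 3/10·π_1 + 1/5·π_2 + 1/5·π_3
  π_2 = 1/5·π_0 + 1/5·π_1 + 1/5·π_2 + 3/10·π_3
  normalize: π_0 + π_1 + π_2 + π_3 = 1
Solving the linear system gives exactly π = [100/333, 2/9, 25/111, 28/111].

π = [0.3003, 0.2222, 0.2252, 0.2523]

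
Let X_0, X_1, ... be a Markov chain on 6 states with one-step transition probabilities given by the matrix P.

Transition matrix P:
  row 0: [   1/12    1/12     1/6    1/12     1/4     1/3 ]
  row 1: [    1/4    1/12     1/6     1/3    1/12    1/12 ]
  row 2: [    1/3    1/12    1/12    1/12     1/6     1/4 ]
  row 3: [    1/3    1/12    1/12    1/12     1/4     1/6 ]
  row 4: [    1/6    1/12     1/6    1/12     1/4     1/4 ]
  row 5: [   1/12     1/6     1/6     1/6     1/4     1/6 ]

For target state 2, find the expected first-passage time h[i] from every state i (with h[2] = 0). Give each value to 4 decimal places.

First-step conditioning: h[2] = 0; for i ≠ 2, h[i] = 1 + Σ_k P[i][k]·h[k].
  h[0] = 1 + 1/12·h[0] + 1/12·h[1] + 1/12·h[3] + 1/4·h[4] + 1/3·h[5]
  h[1] = 1 + 1/4·h[0] + 1/12·h[1] + 1/3·h[3] + 1/12·h[4] + 1/12·h[5]
  h[3] = 1 + 1/3·h[0] + 1/12·h[1] + 1/12·h[3] + 1/4·h[4] + 1/6·h[5]
  h[4] = 1 + 1/6·h[0] + 1/12·h[1] + 1/12·h[3] + 1/4·h[4] + 1/4·h[5]
  h[5] = 1 + 1/12·h[0] + 1/6·h[1] + 1/6·h[3] + 1/4·h[4] + 1/6·h[5]
Solving the 5×5 linear system over states ≠ 2 gives exactly h = [19968/3115, 20344/3115, 0, 21608/3115, 19956/3115, 20112/3115] (h[2] = 0 is the target).

h = [6.4103, 6.5310, 0.0000, 6.9368, 6.4064, 6.4565]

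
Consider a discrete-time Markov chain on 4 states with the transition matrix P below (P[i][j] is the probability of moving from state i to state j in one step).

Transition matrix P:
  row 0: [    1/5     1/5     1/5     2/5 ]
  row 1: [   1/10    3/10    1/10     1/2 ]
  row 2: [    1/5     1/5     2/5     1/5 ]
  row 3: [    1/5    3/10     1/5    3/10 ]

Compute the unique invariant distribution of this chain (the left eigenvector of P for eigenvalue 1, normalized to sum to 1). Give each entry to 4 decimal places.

Balance equations π_j = Σ_i π_i·P[i][j]:
  π_0 = 1/5·π_0 + 1/10·π_1 + 1/5·π_2 + 1/5·π_3
  π_1 = 1/5·π_0 + 3/10·π_1 + 1/5·π_2 + 3/10·π_3
  π_2 = 1/5·π_0 + 1/10·π_1 + 2/5·π_2 + 1/5·π_3
  normalize: π_0 + π_1 + π_2 + π_3 = 1
Solving the linear system gives exactly π = [4/23, 6/23, 5/23, 8/23].

π = [0.1739, 0.2609, 0.2174, 0.3478]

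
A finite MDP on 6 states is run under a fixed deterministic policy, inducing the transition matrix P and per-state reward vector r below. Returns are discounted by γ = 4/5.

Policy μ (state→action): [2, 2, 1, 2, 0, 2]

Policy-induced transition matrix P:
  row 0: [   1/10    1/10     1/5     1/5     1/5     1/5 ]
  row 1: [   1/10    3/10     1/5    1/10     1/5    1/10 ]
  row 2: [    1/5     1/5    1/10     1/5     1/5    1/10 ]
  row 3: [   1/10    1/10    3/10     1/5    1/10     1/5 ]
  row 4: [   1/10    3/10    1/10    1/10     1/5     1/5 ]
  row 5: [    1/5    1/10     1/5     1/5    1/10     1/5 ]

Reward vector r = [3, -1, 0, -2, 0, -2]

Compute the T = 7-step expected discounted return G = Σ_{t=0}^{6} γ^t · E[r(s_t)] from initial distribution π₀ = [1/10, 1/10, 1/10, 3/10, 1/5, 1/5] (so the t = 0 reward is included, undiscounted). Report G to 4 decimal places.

G = -2.1269

t=0: π = [0.1000, 0.1000, 0.1000, 0.3000, 0.2000, 0.2000], E[r] = -0.8000, γ^t·E[r] = -0.800000, running G = -0.800000
t=1: π = [0.1300, 0.1700, 0.2000, 0.1700, 0.1500, 0.1800], E[r] = -0.4800, γ^t·E[r] = -0.384000, running G = -1.184000
t=2: π = [0.1380, 0.1840, 0.1820, 0.1680, 0.1650, 0.1630], E[r] = -0.4320, γ^t·E[r] = -0.276480, running G = -1.460480
t=3: π = [0.1345, 0.1880, 0.1821, 0.1651, 0.1669, 0.1634], E[r] = -0.4415, γ^t·E[r] = -0.226048, running G = -1.686528
t=4: π = [0.1346, 0.1892, 0.1816, 0.1645, 0.1672, 0.1630], E[r] = -0.4405, γ^t·E[r] = -0.180445, running G = -1.866973
t=5: π = [0.1345, 0.1894, 0.1816, 0.1644, 0.1673, 0.1629], E[r] = -0.4406, γ^t·E[r] = -0.144383, running G = -2.011356
t=6: π = [0.1344, 0.1895, 0.1816, 0.1643, 0.1673, 0.1629], E[r] = -0.4406, γ^t·E[r] = -0.115503, running G = -2.126859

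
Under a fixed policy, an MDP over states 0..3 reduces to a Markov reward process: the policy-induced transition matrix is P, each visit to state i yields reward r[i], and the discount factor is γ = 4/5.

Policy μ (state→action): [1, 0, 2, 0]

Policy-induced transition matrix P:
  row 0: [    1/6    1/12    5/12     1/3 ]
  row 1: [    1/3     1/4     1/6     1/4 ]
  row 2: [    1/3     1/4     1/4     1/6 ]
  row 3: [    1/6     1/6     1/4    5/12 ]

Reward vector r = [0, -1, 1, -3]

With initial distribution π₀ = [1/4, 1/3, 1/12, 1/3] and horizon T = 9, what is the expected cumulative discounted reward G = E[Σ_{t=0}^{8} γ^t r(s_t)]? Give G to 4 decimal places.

G = -3.9824

t=0: π = [0.2500, 0.3333, 0.0833, 0.3333], E[r] = -1.2500, γ^t·E[r] = -1.250000, running G = -1.250000
t=1: π = [0.2361, 0.1806, 0.2639, 0.3194], E[r] = -0.8750, γ^t·E[r] = -0.700000, running G = -1.950000
t=2: π = [0.2407, 0.1840, 0.2743, 0.3009], E[r] = -0.8125, γ^t·E[r] = -0.520000, running G = -2.470000
t=3: π = [0.2431, 0.1848, 0.2748, 0.2974], E[r] = -0.8021, γ^t·E[r] = -0.410667, running G = -2.880667
t=4: π = [0.2433, 0.1847, 0.2751, 0.2969], E[r] = -0.8003, γ^t·E[r] = -0.327822, running G = -3.208489
t=5: π = [0.2433, 0.1847, 0.2752, 0.2968], E[r] = -0.8001, γ^t·E[r] = -0.262163, running G = -3.470652
t=6: π = [0.2433, 0.1847, 0.2752, 0.2968], E[r] = -0.8000, γ^t·E[r] = -0.209718, running G = -3.680370
t=7: π = [0.2433, 0.1847, 0.2752, 0.2968], E[r] = -0.8000, γ^t·E[r] = -0.167772, running G = -3.848142
t=8: π = [0.2433, 0.1847, 0.2752, 0.2968], E[r] = -0.8000, γ^t·E[r] = -0.134218, running G = -3.982360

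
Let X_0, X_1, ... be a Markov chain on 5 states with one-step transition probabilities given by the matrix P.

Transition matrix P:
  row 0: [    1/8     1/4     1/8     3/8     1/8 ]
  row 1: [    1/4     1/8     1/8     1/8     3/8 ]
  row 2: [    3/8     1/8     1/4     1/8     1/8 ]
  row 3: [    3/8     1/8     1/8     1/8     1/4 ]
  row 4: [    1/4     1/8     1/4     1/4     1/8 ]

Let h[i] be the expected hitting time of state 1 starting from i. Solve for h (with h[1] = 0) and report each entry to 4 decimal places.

h = [5.6059, 0.0000, 6.2266, 6.2365, 6.3054]

First-step conditioning: h[1] = 0; for i ≠ 1, h[i] = 1 + Σ_k P[i][k]·h[k].
  h[0] = 1 + 1/8·h[0] + 1/8·h[2] + 3/8·h[3] + 1/8·h[4]
  h[2] = 1 + 3/8·h[0] + 1/4·h[2] + 1/8·h[3] + 1/8·h[4]
  h[3] = 1 + 3/8·h[0] + 1/8·h[2] + 1/8·h[3] + 1/4·h[4]
  h[4] = 1 + 1/4·h[0] + 1/4·h[2] + 1/4·h[3] + 1/8·h[4]
Solving the 4×4 linear system over states ≠ 1 gives exactly h = [1138/203, 0, 1264/203, 1266/203, 1280/203] (h[1] = 0 is the target).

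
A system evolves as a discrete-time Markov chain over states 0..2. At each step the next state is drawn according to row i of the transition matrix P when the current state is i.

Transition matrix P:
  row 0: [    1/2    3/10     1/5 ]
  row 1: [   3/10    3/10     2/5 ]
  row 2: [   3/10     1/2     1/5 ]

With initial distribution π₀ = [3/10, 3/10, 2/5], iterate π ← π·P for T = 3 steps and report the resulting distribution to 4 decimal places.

π = [0.3744, 0.3552, 0.2704]

t=0: π = [0.3000, 0.3000, 0.4000]
t=1: π = [0.3600, 0.3800, 0.2600]
t=2: π = [0.3720, 0.3520, 0.2760]
t=3: π = [0.3744, 0.3552, 0.2704]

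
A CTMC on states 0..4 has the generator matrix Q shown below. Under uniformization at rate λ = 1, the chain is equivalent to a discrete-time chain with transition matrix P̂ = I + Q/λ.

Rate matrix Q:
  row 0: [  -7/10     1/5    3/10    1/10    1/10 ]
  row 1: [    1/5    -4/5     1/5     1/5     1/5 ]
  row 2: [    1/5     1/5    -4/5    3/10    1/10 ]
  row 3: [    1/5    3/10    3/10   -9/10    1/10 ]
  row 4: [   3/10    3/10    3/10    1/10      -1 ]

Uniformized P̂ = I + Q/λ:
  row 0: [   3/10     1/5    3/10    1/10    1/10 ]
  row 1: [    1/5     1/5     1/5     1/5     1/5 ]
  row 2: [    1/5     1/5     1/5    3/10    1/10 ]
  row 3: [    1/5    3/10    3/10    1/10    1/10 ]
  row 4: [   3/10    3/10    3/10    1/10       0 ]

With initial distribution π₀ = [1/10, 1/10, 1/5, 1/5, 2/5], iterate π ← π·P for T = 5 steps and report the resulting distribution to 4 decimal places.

π = [0.2347, 0.2286, 0.2520, 0.1732, 0.1116]

t=0: π = [0.1000, 0.1000, 0.2000, 0.2000, 0.4000]
t=1: π = [0.2500, 0.2600, 0.2700, 0.1500, 0.0700]
t=2: π = [0.2320, 0.2220, 0.2470, 0.1800, 0.1190]
t=3: π = [0.2351, 0.2299, 0.2531, 0.1716, 0.1103]
t=4: π = [0.2345, 0.2282, 0.2517, 0.1736, 0.1120]
t=5: π = [0.2347, 0.2286, 0.2520, 0.1732, 0.1116]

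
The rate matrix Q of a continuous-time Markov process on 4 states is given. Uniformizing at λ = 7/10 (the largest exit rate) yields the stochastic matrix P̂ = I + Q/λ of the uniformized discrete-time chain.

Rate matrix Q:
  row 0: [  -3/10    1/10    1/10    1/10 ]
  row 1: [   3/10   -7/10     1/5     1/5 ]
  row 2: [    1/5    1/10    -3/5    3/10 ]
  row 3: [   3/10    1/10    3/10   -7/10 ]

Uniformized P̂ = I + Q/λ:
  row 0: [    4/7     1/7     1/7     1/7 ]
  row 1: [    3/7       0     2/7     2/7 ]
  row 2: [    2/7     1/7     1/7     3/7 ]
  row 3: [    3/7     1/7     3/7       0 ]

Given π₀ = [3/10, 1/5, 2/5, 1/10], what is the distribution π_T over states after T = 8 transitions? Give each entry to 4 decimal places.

t=0: π = [0.3000, 0.2000, 0.4000, 0.1000]
t=1: π = [0.4143, 0.1143, 0.2000, 0.2714]
t=2: π = [0.4592, 0.1265, 0.2367, 0.1776]
t=3: π = [0.4603, 0.1248, 0.2117, 0.2032]
t=4: π = [0.4641, 0.1250, 0.2187, 0.1921]
t=5: π = [0.4636, 0.1250, 0.2156, 0.1958]
t=6: π = [0.4640, 0.1250, 0.2166, 0.1944]
t=7: π = [0.4639, 0.1250, 0.2162, 0.1948]
t=8: π = [0.4640, 0.1250, 0.2164, 0.1947]

π = [0.4640, 0.1250, 0.2164, 0.1947]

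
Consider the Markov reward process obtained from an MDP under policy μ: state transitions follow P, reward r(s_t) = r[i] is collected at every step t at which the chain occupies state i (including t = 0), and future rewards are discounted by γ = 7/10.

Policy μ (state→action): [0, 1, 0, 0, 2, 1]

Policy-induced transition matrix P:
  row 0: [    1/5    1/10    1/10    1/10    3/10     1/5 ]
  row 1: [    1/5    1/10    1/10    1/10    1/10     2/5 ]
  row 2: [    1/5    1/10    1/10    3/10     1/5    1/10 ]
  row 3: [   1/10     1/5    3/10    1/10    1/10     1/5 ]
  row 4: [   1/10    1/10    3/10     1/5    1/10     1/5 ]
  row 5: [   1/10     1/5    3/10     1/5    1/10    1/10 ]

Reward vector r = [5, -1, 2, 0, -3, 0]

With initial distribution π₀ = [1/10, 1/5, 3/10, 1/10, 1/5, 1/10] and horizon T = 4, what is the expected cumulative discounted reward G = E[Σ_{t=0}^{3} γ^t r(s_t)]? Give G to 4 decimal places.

G = 1.1792

t=0: π = [0.1000, 0.2000, 0.3000, 0.1000, 0.2000, 0.1000], E[r] = 0.3000, γ^t·E[r] = 0.300000, running G = 0.300000
t=1: π = [0.1600, 0.1200, 0.1800, 0.1900, 0.1500, 0.2000], E[r] = 0.5900, γ^t·E[r] = 0.413000, running G = 0.713000
t=2: π = [0.1460, 0.1390, 0.2080, 0.1710, 0.1500, 0.1860], E[r] = 0.5570, γ^t·E[r] = 0.272930, running G = 0.985930
t=3: π = [0.1493, 0.1357, 0.2014, 0.1752, 0.1500, 0.1884], E[r] = 0.5636, γ^t·E[r] = 0.193315, running G = 1.179245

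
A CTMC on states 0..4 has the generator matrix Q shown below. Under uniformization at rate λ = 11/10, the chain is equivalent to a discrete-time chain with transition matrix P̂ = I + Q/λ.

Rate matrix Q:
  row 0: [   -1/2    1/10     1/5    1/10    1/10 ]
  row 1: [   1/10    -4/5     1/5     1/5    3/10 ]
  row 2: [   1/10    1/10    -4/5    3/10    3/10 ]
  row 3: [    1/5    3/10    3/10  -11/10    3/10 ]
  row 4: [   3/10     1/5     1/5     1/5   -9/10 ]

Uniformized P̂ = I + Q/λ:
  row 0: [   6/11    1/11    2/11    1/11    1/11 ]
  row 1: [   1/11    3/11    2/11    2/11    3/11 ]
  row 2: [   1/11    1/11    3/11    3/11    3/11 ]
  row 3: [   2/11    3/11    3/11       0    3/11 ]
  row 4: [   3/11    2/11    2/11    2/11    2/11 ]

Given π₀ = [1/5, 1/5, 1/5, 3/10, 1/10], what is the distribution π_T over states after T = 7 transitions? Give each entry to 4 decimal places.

π = [0.2605, 0.1675, 0.2150, 0.1504, 0.2066]

t=0: π = [0.2000, 0.2000, 0.2000, 0.3000, 0.1000]
t=1: π = [0.2273, 0.1909, 0.2273, 0.1273, 0.2273]
t=2: π = [0.2471, 0.1694, 0.2140, 0.1587, 0.2107]
t=3: π = [0.2560, 0.1697, 0.2157, 0.1500, 0.2086]
t=4: π = [0.2588, 0.1680, 0.2151, 0.1509, 0.2072]
t=5: π = [0.2600, 0.1677, 0.2151, 0.1504, 0.2068]
t=6: π = [0.2603, 0.1676, 0.2150, 0.1504, 0.2067]
t=7: π = [0.2605, 0.1675, 0.2150, 0.1504, 0.2066]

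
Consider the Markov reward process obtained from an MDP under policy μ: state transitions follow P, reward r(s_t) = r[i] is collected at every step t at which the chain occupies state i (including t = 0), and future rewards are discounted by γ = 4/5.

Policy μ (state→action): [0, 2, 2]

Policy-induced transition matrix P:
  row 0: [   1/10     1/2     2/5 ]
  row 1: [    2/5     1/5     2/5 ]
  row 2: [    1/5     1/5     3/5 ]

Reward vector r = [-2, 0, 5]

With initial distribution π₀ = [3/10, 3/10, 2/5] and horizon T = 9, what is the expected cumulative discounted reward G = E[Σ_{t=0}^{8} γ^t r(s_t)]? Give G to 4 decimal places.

t=0: π = [0.3000, 0.3000, 0.4000], E[r] = 1.4000, γ^t·E[r] = 1.400000, running G = 1.400000
t=1: π = [0.2300, 0.2900, 0.4800], E[r] = 1.9400, γ^t·E[r] = 1.552000, running G = 2.952000
t=2: π = [0.2350, 0.2690, 0.4960], E[r] = 2.0100, γ^t·E[r] = 1.286400, running G = 4.238400
t=3: π = [0.2303, 0.2705, 0.4992], E[r] = 2.0354, γ^t·E[r] = 1.042125, running G = 5.280525
t=4: π = [0.2311, 0.2691, 0.4998], E[r] = 2.0371, γ^t·E[r] = 0.834380, running G = 6.114905
t=5: π = [0.2307, 0.2693, 0.5000], E[r] = 2.0384, γ^t·E[r] = 0.667949, running G = 6.782853
t=6: π = [0.2308, 0.2692, 0.5000], E[r] = 2.0384, γ^t·E[r] = 0.534350, running G = 7.317203
t=7: π = [0.2308, 0.2692, 0.5000], E[r] = 2.0385, γ^t·E[r] = 0.427497, running G = 7.744700
t=8: π = [0.2308, 0.2692, 0.5000], E[r] = 2.0385, γ^t·E[r] = 0.341996, running G = 8.086697

G = 8.0867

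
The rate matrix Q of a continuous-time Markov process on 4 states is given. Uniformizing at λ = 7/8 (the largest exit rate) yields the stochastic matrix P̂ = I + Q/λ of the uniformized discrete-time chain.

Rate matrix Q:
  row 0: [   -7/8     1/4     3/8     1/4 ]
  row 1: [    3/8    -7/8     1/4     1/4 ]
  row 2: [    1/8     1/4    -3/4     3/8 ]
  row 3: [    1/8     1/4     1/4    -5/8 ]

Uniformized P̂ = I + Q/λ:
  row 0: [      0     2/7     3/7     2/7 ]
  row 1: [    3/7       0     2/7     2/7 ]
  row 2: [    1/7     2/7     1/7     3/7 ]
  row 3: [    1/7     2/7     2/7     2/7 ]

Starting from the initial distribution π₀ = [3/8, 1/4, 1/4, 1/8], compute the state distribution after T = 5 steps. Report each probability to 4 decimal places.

t=0: π = [0.3750, 0.2500, 0.2500, 0.1250]
t=1: π = [0.1607, 0.2143, 0.3036, 0.3214]
t=2: π = [0.1811, 0.2245, 0.2653, 0.3291]
t=3: π = [0.1811, 0.2216, 0.2737, 0.3236]
t=4: π = [0.1803, 0.2224, 0.2725, 0.3248]
t=5: π = [0.1806, 0.2222, 0.2725, 0.3246]

π = [0.1806, 0.2222, 0.2725, 0.3246]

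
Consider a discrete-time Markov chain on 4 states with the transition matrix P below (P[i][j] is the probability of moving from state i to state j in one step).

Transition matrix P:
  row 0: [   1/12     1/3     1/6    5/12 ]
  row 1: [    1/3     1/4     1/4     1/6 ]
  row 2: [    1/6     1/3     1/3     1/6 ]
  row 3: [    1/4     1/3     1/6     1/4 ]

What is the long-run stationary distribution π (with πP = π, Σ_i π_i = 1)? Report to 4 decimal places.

π = [0.2198, 0.3077, 0.2308, 0.2418]

Balance equations π_j = Σ_i π_i·P[i][j]:
  π_0 = 1/12·π_0 + 1/3·π_1 + 1/6·π_2 + 1/4·π_3
  π_1 = 1/3·π_0 + 1/4·π_1 + 1/3·π_2 + 1/3·π_3
  π_2 = 1/6·π_0 + 1/4·π_1 + 1/3·π_2 + 1/6·π_3
  normalize: π_0 + π_1 + π_2 + π_3 = 1
Solving the linear system gives exactly π = [20/91, 4/13, 3/13, 22/91].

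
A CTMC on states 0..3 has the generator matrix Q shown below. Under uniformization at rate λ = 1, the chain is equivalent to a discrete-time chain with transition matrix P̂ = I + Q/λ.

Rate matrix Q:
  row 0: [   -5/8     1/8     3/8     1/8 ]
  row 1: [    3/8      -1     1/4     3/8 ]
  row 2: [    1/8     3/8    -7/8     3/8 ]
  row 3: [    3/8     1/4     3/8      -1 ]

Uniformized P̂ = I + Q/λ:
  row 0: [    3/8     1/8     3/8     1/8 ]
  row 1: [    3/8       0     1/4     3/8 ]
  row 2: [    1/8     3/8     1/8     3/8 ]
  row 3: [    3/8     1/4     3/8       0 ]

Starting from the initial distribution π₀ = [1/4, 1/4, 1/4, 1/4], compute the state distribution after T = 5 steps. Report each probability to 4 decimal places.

π = [0.3049, 0.1975, 0.2802, 0.2174]

t=0: π = [0.2500, 0.2500, 0.2500, 0.2500]
t=1: π = [0.3125, 0.1875, 0.2813, 0.2188]
t=2: π = [0.3047, 0.1992, 0.2813, 0.2148]
t=3: π = [0.3047, 0.1973, 0.2798, 0.2183]
t=4: π = [0.3051, 0.1976, 0.2804, 0.2170]
t=5: π = [0.3049, 0.1975, 0.2802, 0.2174]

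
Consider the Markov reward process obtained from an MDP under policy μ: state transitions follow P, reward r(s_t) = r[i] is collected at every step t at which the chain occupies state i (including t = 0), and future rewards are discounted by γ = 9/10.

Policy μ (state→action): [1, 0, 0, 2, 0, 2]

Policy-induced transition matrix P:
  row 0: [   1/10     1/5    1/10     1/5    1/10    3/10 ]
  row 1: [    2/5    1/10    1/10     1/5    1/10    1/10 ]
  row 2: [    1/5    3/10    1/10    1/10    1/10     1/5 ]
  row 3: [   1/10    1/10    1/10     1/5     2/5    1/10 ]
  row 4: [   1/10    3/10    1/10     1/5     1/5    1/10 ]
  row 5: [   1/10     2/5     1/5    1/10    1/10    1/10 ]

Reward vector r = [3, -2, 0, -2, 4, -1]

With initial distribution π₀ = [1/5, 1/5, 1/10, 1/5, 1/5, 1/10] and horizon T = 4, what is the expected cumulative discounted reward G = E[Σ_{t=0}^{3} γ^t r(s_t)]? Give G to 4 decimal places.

t=0: π = [0.2000, 0.2000, 0.1000, 0.2000, 0.2000, 0.1000], E[r] = 0.5000, γ^t·E[r] = 0.500000, running G = 0.500000
t=1: π = [0.1700, 0.2100, 0.1100, 0.1800, 0.1800, 0.1500], E[r] = 0.3000, γ^t·E[r] = 0.270000, running G = 0.770000
t=2: π = [0.1740, 0.2200, 0.1150, 0.1740, 0.1720, 0.1450], E[r] = 0.2770, γ^t·E[r] = 0.224370, running G = 0.994370
t=3: π = [0.1775, 0.2183, 0.1145, 0.1740, 0.1694, 0.1463], E[r] = 0.2792, γ^t·E[r] = 0.203537, running G = 1.197907

G = 1.1979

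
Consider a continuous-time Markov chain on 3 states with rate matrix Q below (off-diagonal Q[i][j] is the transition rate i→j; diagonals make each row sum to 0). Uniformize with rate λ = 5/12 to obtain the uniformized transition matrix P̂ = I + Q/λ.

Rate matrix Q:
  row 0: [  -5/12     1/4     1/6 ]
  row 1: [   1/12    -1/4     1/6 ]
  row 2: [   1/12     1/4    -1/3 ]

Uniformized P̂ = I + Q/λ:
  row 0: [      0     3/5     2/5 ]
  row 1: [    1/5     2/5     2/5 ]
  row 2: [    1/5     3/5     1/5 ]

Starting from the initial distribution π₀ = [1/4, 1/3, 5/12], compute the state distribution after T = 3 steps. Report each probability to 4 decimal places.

π = [0.1660, 0.5013, 0.3327]

t=0: π = [0.2500, 0.3333, 0.4167]
t=1: π = [0.1500, 0.5333, 0.3167]
t=2: π = [0.1700, 0.4933, 0.3367]
t=3: π = [0.1660, 0.5013, 0.3327]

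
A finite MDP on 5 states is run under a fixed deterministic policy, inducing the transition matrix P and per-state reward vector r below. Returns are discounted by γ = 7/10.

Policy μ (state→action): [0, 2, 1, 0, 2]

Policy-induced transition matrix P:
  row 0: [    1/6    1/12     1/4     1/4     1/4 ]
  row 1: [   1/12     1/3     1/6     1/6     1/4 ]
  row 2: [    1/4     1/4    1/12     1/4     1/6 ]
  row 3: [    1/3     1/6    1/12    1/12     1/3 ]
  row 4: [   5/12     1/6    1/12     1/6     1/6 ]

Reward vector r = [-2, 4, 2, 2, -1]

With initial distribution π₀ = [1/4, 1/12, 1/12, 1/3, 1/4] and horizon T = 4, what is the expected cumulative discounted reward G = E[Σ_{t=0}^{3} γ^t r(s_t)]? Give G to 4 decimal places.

t=0: π = [0.2500, 0.0833, 0.0833, 0.3333, 0.2500], E[r] = 0.4167, γ^t·E[r] = 0.416667, running G = 0.416667
t=1: π = [0.2847, 0.1667, 0.1319, 0.1667, 0.2500], E[r] = 0.4444, γ^t·E[r] = 0.311111, running G = 0.727778
t=2: π = [0.2541, 0.1817, 0.1447, 0.1875, 0.2321], E[r] = 0.6510, γ^t·E[r] = 0.319010, running G = 1.046788
t=3: π = [0.2528, 0.1878, 0.1408, 0.1843, 0.2342], E[r] = 0.6616, γ^t·E[r] = 0.226930, running G = 1.273718

G = 1.2737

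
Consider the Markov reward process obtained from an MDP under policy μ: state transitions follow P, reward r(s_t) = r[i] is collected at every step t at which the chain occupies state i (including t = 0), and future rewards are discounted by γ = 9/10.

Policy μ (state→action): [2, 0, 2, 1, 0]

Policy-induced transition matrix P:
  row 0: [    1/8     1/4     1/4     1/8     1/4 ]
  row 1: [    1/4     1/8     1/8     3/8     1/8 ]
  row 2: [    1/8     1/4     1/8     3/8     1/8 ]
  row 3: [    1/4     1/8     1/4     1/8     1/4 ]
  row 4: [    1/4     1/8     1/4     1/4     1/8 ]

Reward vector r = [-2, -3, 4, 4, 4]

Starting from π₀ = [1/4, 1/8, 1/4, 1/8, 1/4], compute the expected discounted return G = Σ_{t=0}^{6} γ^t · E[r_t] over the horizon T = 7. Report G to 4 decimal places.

t=0: π = [0.2500, 0.1250, 0.2500, 0.1250, 0.2500], E[r] = 1.6250, γ^t·E[r] = 1.625000, running G = 1.625000
t=1: π = [0.1875, 0.1875, 0.2031, 0.2500, 0.1719], E[r] = 1.5625, γ^t·E[r] = 1.406250, running G = 3.031250
t=2: π = [0.2012, 0.1738, 0.2012, 0.2441, 0.1797], E[r] = 1.5762, γ^t·E[r] = 1.276699, running G = 4.307949
t=3: π = [0.1997, 0.1753, 0.2031, 0.2412, 0.1807], E[r] = 1.5747, γ^t·E[r] = 1.147961, running G = 5.455911
t=4: π = [0.1996, 0.1754, 0.2027, 0.2422, 0.1801], E[r] = 1.5746, γ^t·E[r] = 1.033125, running G = 6.489036
t=5: π = [0.1997, 0.1753, 0.2027, 0.2420, 0.1802], E[r] = 1.5747, γ^t·E[r] = 0.929849, running G = 7.418885
t=6: π = [0.1997, 0.1753, 0.2027, 0.2420, 0.1802], E[r] = 1.5747, γ^t·E[r] = 0.836857, running G = 8.255741

G = 8.2557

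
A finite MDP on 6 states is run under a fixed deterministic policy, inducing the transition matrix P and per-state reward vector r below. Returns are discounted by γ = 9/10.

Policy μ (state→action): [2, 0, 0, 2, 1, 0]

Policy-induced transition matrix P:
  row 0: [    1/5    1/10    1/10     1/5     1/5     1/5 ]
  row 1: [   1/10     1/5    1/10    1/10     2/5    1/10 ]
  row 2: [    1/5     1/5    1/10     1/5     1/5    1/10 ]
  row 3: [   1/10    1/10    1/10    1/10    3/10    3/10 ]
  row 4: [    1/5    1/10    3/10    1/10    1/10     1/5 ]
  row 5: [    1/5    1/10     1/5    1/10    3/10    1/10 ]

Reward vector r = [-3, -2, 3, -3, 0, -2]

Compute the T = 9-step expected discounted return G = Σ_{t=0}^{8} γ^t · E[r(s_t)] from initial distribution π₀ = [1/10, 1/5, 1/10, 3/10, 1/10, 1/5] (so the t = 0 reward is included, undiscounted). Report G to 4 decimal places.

G = -6.9103

t=0: π = [0.1000, 0.2000, 0.1000, 0.3000, 0.1000, 0.2000], E[r] = -1.7000, γ^t·E[r] = -1.700000, running G = -1.700000
t=1: π = [0.1500, 0.1300, 0.1400, 0.1200, 0.2800, 0.1800], E[r] = -1.0100, γ^t·E[r] = -0.909000, running G = -2.609000
t=2: π = [0.1750, 0.1270, 0.1740, 0.1290, 0.2280, 0.1670], E[r] = -0.9780, γ^t·E[r] = -0.792180, running G = -3.401180
t=3: π = [0.1744, 0.1301, 0.1623, 0.1349, 0.2322, 0.1661], E[r] = -1.0334, γ^t·E[r] = -0.753349, running G = -4.154529
t=4: π = [0.1735, 0.1292, 0.1631, 0.1337, 0.2329, 0.1676], E[r] = -1.0261, γ^t·E[r] = -0.673237, running G = -4.827766
t=5: π = [0.1737, 0.1292, 0.1633, 0.1337, 0.2327, 0.1674], E[r] = -1.0253, γ^t·E[r] = -0.605409, running G = -5.433175
t=6: π = [0.1737, 0.1293, 0.1633, 0.1337, 0.2327, 0.1674], E[r] = -1.0257, γ^t·E[r] = -0.545089, running G = -5.978264
t=7: π = [0.1737, 0.1293, 0.1633, 0.1337, 0.2327, 0.1674], E[r] = -1.0257, γ^t·E[r] = -0.490568, running G = -6.468832
t=8: π = [0.1737, 0.1293, 0.1633, 0.1337, 0.2327, 0.1674], E[r] = -1.0256, γ^t·E[r] = -0.441505, running G = -6.910337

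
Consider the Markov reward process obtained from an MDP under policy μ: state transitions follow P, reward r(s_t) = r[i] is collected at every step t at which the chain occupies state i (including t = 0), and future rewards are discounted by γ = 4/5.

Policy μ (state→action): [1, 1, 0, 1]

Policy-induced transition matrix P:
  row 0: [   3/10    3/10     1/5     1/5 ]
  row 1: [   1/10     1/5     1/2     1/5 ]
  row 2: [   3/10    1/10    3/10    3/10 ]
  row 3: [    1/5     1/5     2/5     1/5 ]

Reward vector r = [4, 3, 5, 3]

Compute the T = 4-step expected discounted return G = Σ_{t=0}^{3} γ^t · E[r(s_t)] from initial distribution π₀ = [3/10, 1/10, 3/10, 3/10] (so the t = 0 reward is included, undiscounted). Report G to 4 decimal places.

t=0: π = [0.3000, 0.1000, 0.3000, 0.3000], E[r] = 3.9000, γ^t·E[r] = 3.900000, running G = 3.900000
t=1: π = [0.2500, 0.2000, 0.3200, 0.2300], E[r] = 3.8900, γ^t·E[r] = 3.112000, running G = 7.012000
t=2: π = [0.2370, 0.1930, 0.3380, 0.2320], E[r] = 3.9130, γ^t·E[r] = 2.504320, running G = 9.516320
t=3: π = [0.2382, 0.1899, 0.3381, 0.2338], E[r] = 3.9144, γ^t·E[r] = 2.004173, running G = 11.520493

G = 11.5205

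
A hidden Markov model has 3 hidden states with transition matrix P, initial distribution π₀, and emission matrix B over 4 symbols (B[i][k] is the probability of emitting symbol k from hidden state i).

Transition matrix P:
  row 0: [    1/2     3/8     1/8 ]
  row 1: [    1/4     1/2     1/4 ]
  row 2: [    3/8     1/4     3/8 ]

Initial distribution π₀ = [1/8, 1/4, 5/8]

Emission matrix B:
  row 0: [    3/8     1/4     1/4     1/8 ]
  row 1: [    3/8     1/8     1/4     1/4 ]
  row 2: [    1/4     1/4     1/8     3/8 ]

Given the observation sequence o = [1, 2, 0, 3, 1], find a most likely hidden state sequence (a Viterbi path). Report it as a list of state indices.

t=0: δ = [3.125e-02, 3.125e-02, 1.562e-01]  (obs o_0=1)
t=1: δ = [1.465e-02, 9.766e-03, 7.324e-03]  ψ = [2, 2, 2]  (obs o_1=2)
t=2: δ = [2.747e-03, 2.060e-03, 6.866e-04]  ψ = [0, 0, 2]  (obs o_2=0)
t=3: δ = [1.717e-04, 2.575e-04, 1.931e-04]  ψ = [0, 0, 1]  (obs o_3=3)
t=4: δ = [2.146e-05, 1.609e-05, 1.810e-05]  ψ = [0, 1, 2]  (obs o_4=1)
backtrack: best end state = 0; path = [2, 0, 0, 0, 0]

path = [2, 0, 0, 0, 0]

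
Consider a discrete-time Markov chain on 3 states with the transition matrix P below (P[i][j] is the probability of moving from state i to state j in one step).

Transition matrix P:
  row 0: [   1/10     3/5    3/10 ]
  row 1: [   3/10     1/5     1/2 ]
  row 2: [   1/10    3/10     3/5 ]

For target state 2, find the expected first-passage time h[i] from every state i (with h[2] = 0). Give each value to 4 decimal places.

First-step conditioning: h[2] = 0; for i ≠ 2, h[i] = 1 + Σ_k P[i][k]·h[k].
  h[0] = 1 + 1/10·h[0] + 3/5·h[1]
  h[1] = 1 + 3/10·h[0] + 1/5·h[1]
Solving the 2×2 linear system over states ≠ 2 gives exactly h = [70/27, 20/9, 0] (h[2] = 0 is the target).

h = [2.5926, 2.2222, 0.0000]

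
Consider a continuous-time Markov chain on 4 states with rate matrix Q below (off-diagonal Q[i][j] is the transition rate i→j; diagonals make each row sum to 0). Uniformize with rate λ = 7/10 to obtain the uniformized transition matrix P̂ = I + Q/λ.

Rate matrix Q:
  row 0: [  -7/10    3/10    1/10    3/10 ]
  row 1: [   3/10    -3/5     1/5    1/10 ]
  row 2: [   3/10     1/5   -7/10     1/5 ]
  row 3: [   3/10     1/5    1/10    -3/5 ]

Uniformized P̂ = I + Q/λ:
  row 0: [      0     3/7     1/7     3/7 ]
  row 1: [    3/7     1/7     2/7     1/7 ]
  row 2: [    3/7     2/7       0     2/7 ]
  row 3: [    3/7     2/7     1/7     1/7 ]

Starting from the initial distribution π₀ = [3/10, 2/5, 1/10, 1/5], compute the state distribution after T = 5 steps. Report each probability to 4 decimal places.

π = [0.3000, 0.2875, 0.1610, 0.2515]

t=0: π = [0.3000, 0.4000, 0.1000, 0.2000]
t=1: π = [0.3000, 0.2714, 0.1857, 0.2429]
t=2: π = [0.3000, 0.2898, 0.1551, 0.2551]
t=3: π = [0.3000, 0.2872, 0.1621, 0.2507]
t=4: π = [0.3000, 0.2875, 0.1607, 0.2517]
t=5: π = [0.3000, 0.2875, 0.1610, 0.2515]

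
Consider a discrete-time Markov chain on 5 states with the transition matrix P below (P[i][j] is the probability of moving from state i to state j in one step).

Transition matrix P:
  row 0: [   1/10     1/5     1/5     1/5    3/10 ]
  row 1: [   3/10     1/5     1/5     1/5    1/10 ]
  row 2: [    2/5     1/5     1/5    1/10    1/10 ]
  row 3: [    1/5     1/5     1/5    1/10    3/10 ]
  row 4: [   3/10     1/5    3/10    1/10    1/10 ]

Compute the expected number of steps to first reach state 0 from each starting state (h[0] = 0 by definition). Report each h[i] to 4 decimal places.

h = [0.0000, 3.2654, 2.9104, 3.5506, 3.2014]

First-step conditioning: h[0] = 0; for i ≠ 0, h[i] = 1 + Σ_k P[i][k]·h[k].
  h[1] = 1 + 1/5·h[1] + 1/5·h[2] + 1/5·h[3] + 1/10·h[4]
  h[2] = 1 + 1/5·h[1] + 1/5·h[2] + 1/10·h[3] + 1/10·h[4]
  h[3] = 1 + 1/5·h[1] + 1/5·h[2] + 1/10·h[3] + 3/10·h[4]
  h[4] = 1 + 1/5·h[1] + 3/10·h[2] + 1/10·h[3] + 1/10·h[4]
Solving the 4×4 linear system over states ≠ 0 gives exactly h = [0, 2805/859, 2500/859, 3050/859, 2750/859] (h[0] = 0 is the target).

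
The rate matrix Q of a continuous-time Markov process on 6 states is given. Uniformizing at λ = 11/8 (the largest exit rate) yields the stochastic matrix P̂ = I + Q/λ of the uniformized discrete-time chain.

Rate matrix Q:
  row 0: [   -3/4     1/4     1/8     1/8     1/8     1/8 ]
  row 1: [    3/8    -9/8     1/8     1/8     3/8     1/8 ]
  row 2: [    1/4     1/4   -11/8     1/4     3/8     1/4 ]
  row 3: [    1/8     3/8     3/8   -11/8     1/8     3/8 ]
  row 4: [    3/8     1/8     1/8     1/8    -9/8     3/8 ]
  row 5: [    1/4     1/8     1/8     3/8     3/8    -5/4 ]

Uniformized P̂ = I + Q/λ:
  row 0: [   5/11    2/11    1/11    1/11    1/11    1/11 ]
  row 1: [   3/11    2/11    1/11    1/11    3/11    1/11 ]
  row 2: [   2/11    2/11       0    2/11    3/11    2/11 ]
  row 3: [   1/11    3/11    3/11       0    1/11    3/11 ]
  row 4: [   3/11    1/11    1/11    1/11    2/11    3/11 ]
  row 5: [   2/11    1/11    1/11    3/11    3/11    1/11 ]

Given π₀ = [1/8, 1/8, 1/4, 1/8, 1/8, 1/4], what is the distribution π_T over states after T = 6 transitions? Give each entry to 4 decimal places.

π = [0.2784, 0.1617, 0.1030, 0.1177, 0.1839, 0.1552]

t=0: π = [0.1250, 0.1250, 0.2500, 0.1250, 0.1250, 0.2500]
t=1: π = [0.2273, 0.1591, 0.0909, 0.1477, 0.2159, 0.1591]
t=2: π = [0.2645, 0.1612, 0.1095, 0.1147, 0.1849, 0.1653]
t=3: π = [0.2750, 0.1604, 0.1018, 0.1205, 0.1870, 0.1553]
t=4: π = [0.2774, 0.1617, 0.1036, 0.1175, 0.1838, 0.1561]
t=5: π = [0.2782, 0.1616, 0.1028, 0.1180, 0.1842, 0.1551]
t=6: π = [0.2784, 0.1617, 0.1030, 0.1177, 0.1839, 0.1552]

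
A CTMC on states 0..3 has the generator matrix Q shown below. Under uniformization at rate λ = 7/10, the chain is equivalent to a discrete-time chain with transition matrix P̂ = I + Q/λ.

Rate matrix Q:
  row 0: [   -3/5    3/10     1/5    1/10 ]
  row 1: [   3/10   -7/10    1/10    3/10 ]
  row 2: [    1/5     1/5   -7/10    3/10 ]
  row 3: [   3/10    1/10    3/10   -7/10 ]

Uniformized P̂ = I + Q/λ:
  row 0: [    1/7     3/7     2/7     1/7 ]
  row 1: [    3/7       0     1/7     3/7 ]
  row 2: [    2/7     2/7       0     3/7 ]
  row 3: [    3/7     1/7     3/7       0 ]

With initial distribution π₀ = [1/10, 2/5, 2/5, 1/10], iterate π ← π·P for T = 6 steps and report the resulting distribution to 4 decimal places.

t=0: π = [0.1000, 0.4000, 0.4000, 0.1000]
t=1: π = [0.3429, 0.1714, 0.1286, 0.3571]
t=2: π = [0.3122, 0.2347, 0.2755, 0.1776]
t=3: π = [0.3000, 0.2379, 0.1988, 0.2633]
t=4: π = [0.3145, 0.2230, 0.2325, 0.2300]
t=5: π = [0.3055, 0.2341, 0.2203, 0.2401]
t=6: π = [0.3098, 0.2282, 0.2236, 0.2384]

π = [0.3098, 0.2282, 0.2236, 0.2384]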